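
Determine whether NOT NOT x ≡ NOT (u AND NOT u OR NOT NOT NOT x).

E1: NOT NOT x
    = x   — double negation
E2: NOT (u AND NOT u OR NOT NOT NOT x)
    = NOT NOT NOT NOT x   — complement / identity
    = NOT NOT x   — double negation
    = x   — double negation
Both reduce to x, so they are equivalent.

Yes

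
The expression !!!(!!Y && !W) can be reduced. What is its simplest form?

!!!(!!Y && !W)
= !!(!Y || W)
= !Y || W

!Y || W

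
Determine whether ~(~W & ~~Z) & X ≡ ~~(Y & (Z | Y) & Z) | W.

No

E1: ~(~W & ~~Z) & X
    = (W | ~Z) & X   [De Morgan]
E2: ~~(Y & (Z | Y) & Z) | W
    = Y & (Z | Y) & Z | W   [double negation]
    = Y & Z | W   [absorption]
These differ: at W=1, X=0, Y=1, Z=1, E1 = 0 but E2 = 1.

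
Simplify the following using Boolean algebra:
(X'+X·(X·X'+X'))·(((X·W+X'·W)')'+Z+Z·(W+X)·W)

(X'+X·(X·X'+X'))·(((X·W+X'·W)')'+Z+Z·(W+X)·W)
= (X'+X·X')·(((X·W+X'·W)')'+Z+Z·(W+X)·W)
= (X'+X·X')·(((X·W+X'·W)')'+Z+Z·W)
= (X'+X·X')·(((X·W+X'·W)')'+Z)
= X'·(((X·W+X'·W)')'+Z)
= X'·(X·W+X'·W+Z)
= X'·(W+Z)

X'·(W+Z)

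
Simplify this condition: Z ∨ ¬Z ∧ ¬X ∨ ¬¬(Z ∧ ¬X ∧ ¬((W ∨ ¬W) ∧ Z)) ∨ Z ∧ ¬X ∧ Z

Z ∨ ¬Z ∧ ¬X ∨ ¬¬(Z ∧ ¬X ∧ ¬((W ∨ ¬W) ∧ Z)) ∨ Z ∧ ¬X ∧ Z
= Z ∨ ¬Z ∧ ¬X ∨ ¬¬(Z ∧ ¬X ∧ ¬Z) ∨ Z ∧ ¬X ∧ Z   (complement / identity)
= Z ∨ ¬Z ∧ ¬X ∨ Z ∧ ¬X ∧ ¬Z ∨ Z ∧ ¬X ∧ Z   (double negation)
= Z ∨ ¬Z ∧ ¬X ∨ Z ∧ ¬X   (distribution)
= Z ∨ ¬X   (distribution)

Z ∨ ¬X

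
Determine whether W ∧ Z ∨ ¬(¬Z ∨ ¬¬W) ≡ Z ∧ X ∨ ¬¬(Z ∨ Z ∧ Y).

Yes

E1: W ∧ Z ∨ ¬(¬Z ∨ ¬¬W)
    = W ∧ Z ∨ Z ∧ ¬W
    = Z
E2: Z ∧ X ∨ ¬¬(Z ∨ Z ∧ Y)
    = Z ∧ X ∨ Z ∨ Z ∧ Y
    = Z ∧ X ∨ Z
    = Z
Both reduce to Z, so they are equivalent.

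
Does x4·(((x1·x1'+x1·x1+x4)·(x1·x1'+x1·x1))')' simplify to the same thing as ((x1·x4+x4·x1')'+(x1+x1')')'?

E1: x4·(((x1·x1'+x1·x1+x4)·(x1·x1'+x1·x1))')'
    = x4·((x1·x1'+x1·x1)')'   — absorption
    = x4·(x1·x1'+x1·x1)   — double negation
    = x4·x1   — distribution
E2: ((x1·x4+x4·x1')'+(x1+x1')')'
    = (x1·x4+x4·x1')·(x1+x1')   — De Morgan
    = x1·x4+x4·x1'   — complement / identity
    = x4   — distribution
These differ: at x1=0, x4=1, E1 = 0 but E2 = 1.

No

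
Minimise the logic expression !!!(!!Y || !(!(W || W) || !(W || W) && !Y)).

!Y && !W

!!!(!!Y || !(!(W || W) || !(W || W) && !Y))
= !(!!Y || !(!(W || W) || !(W || W) && !Y))   (double negation)
= !(!!Y || !!(W || W))   (absorption)
= !(!!Y || !!W)   (idempotence)
= !Y && !W   (De Morgan)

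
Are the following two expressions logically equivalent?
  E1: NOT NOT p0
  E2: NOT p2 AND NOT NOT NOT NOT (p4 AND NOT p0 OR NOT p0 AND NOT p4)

E1: NOT NOT p0
    = p0   (double negation)
E2: NOT p2 AND NOT NOT NOT NOT (p4 AND NOT p0 OR NOT p0 AND NOT p4)
    = NOT p2 AND NOT NOT NOT NOT NOT p0   (distribution)
    = NOT p2 AND NOT NOT NOT p0   (double negation)
    = NOT p2 AND NOT p0   (double negation)
These differ: at p0=1, p2=1, p4=0, E1 = 1 but E2 = 0.

No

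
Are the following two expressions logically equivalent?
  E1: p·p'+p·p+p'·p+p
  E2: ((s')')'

E1: p·p'+p·p+p'·p+p
    = p+p'·p+p   — distribution
    = p+p   — complement / identity
    = p   — idempotence
E2: ((s')')'
    = s'   — double negation
These differ: at p=0, s=0, E1 = 0 but E2 = 1.

No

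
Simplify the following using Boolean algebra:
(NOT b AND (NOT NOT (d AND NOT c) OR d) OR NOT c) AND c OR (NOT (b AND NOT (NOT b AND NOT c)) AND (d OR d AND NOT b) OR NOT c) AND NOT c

NOT b AND d OR NOT c

(NOT b AND (NOT NOT (d AND NOT c) OR d) OR NOT c) AND c OR (NOT (b AND NOT (NOT b AND NOT c)) AND (d OR d AND NOT b) OR NOT c) AND NOT c
= (NOT b AND (NOT NOT (d AND NOT c) OR d) OR NOT c) AND c OR (NOT (b AND (b OR c)) AND (d OR d AND NOT b) OR NOT c) AND NOT c
= (NOT b AND (NOT NOT (d AND NOT c) OR d) OR NOT c) AND c OR (NOT (b AND (b OR c)) AND d OR NOT c) AND NOT c
= (NOT b AND (d AND NOT c OR d) OR NOT c) AND c OR (NOT (b AND (b OR c)) AND d OR NOT c) AND NOT c
= (NOT b AND d OR NOT c) AND c OR (NOT (b AND (b OR c)) AND d OR NOT c) AND NOT c
= (NOT b AND d OR NOT c) AND c OR (NOT b AND d OR NOT c) AND NOT c
= NOT b AND d OR NOT c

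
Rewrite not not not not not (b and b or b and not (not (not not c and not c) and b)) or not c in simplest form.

not b or not c

not not not not not (b and b or b and not (not (not not c and not c) and b)) or not c
= not not not not not (b and b or b and not ((not c or c) and b)) or not c   — De Morgan
= not not not not not (b and b or b and not b) or not c   — complement / identity
= not not not not not b or not c   — distribution
= not not not b or not c   — double negation
= not b or not c   — double negation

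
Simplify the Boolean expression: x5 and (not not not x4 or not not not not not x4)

x5 and (not not not x4 or not not not not not x4)
= x5 and (not not not x4 or not not not x4)   [double negation]
= x5 and not not not x4   [idempotence]
= x5 and not x4   [double negation]

x5 and not x4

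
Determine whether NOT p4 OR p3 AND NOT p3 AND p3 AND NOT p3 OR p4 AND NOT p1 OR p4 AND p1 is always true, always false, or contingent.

always true

NOT p4 OR p3 AND NOT p3 AND p3 AND NOT p3 OR p4 AND NOT p1 OR p4 AND p1
= NOT p4 OR p3 AND NOT p3 OR p4 AND NOT p1 OR p4 AND p1   [idempotence]
= NOT p4 OR p3 AND NOT p3 OR p4   [distribution]
= NOT p4 OR p4   [complement / identity]
= TRUE   [complement]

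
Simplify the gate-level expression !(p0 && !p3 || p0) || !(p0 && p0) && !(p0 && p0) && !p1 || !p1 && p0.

!p0 || !p1

!(p0 && !p3 || p0) || !(p0 && p0) && !(p0 && p0) && !p1 || !p1 && p0
= !(p0 && !p3 || p0) || !(p0 && p0) && !p1 || !p1 && p0   — idempotence
= !(p0 && !p3 || p0) || !p0 && !p1 || !p1 && p0   — idempotence
= !p0 || !p0 && !p1 || !p1 && p0   — absorption
= !p0 || (!p0 || p0) && !p1   — distribution
= !p0 || !p1   — complement / identity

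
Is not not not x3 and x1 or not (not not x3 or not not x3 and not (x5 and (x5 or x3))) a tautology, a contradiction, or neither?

not not not x3 and x1 or not (not not x3 or not not x3 and not (x5 and (x5 or x3)))
= not not not x3 and x1 or not (not not x3 or not not x3 and not x5)   (absorption)
= not not not x3 and x1 or not not not x3   (absorption)
= not x3 and x1 or not not not x3   (double negation)
= not x3 and x1 or not x3   (double negation)
= not x3   (absorption)
This depends on x3, so it is not a constant.

neither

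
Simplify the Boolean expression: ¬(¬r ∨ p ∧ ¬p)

¬(¬r ∨ p ∧ ¬p)
= ¬¬r   [complement / identity]
= r   [double negation]

r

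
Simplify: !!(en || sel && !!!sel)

!!(en || sel && !!!sel)
= !!(en || sel && !sel)   [double negation]
= !!en   [complement / identity]
= en   [double negation]

en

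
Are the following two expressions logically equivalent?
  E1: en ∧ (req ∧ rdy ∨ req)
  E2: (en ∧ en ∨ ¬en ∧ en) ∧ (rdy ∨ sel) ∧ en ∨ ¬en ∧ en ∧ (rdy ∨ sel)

No

E1: en ∧ (req ∧ rdy ∨ req)
    = en ∧ req   [absorption]
E2: (en ∧ en ∨ ¬en ∧ en) ∧ (rdy ∨ sel) ∧ en ∨ ¬en ∧ en ∧ (rdy ∨ sel)
    = en ∧ (rdy ∨ sel) ∧ en ∨ ¬en ∧ en ∧ (rdy ∨ sel)   [distribution]
    = en ∧ (rdy ∨ sel)   [distribution]
These differ: at en=1, rdy=0, req=1, sel=0, E1 = 1 but E2 = 0.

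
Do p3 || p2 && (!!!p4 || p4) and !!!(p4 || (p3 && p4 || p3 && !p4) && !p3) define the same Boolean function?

No

E1: p3 || p2 && (!!!p4 || p4)
    = p3 || p2 && (!p4 || p4)   (double negation)
    = p3 || p2   (complement / identity)
E2: !!!(p4 || (p3 && p4 || p3 && !p4) && !p3)
    = !(p4 || (p3 && p4 || p3 && !p4) && !p3)   (double negation)
    = !(p4 || p3 && !p3)   (distribution)
    = !p4   (complement / identity)
These differ: at p2=1, p3=0, p4=1, E1 = 1 but E2 = 0.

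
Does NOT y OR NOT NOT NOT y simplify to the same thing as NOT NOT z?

No

E1: NOT y OR NOT NOT NOT y
    = NOT y OR NOT y
    = NOT y
E2: NOT NOT z
    = z
These differ: at y=0, z=0, E1 = 1 but E2 = 0.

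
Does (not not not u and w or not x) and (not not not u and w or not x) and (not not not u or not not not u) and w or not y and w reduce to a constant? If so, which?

(not not not u and w or not x) and (not not not u and w or not x) and (not not not u or not not not u) and w or not y and w
= (not not not u and w or not x) and (not not not u or not not not u) and w or not y and w   (idempotence)
= (not not not u and w or not x) and not not not u and w or not y and w   (idempotence)
= not not not u and w or not y and w   (absorption)
= w and (not not not u or not y)   (distribution)
= w and (not u or not y)   (double negation)
This depends on u, w, y, so it is not a constant.

no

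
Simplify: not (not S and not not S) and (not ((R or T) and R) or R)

True

not (not S and not not S) and (not ((R or T) and R) or R)
= not (not S and not not S) and (not R or R)
= not (not S and not not S)
= S or not S
= True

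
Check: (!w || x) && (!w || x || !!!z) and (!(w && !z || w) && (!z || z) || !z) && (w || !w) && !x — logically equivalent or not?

No

E1: (!w || x) && (!w || x || !!!z)
    = (!w || x) && (!w || x || !z)   (double negation)
    = !w || x   (absorption)
E2: (!(w && !z || w) && (!z || z) || !z) && (w || !w) && !x
    = (!w && (!z || z) || !z) && (w || !w) && !x   (absorption)
    = (!w && (!z || z) || !z) && !x   (complement / identity)
    = (!w || !z) && !x   (complement / identity)
These differ: at w=1, x=1, z=0, E1 = 1 but E2 = 0.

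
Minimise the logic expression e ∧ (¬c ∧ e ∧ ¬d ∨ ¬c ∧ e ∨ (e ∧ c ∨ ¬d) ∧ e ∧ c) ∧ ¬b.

e ∧ (¬c ∧ e ∧ ¬d ∨ ¬c ∧ e ∨ (e ∧ c ∨ ¬d) ∧ e ∧ c) ∧ ¬b
= e ∧ (¬c ∧ e ∧ ¬d ∨ ¬c ∧ e ∨ e ∧ c) ∧ ¬b   — absorption
= e ∧ (¬c ∧ e ∨ e ∧ c) ∧ ¬b   — absorption
= e ∧ e ∧ ¬b   — distribution
= e ∧ ¬b   — idempotence

e ∧ ¬b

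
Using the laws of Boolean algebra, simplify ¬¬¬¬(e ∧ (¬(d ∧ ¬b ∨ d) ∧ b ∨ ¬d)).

¬¬¬¬(e ∧ (¬(d ∧ ¬b ∨ d) ∧ b ∨ ¬d))
= ¬¬(e ∧ (¬(d ∧ ¬b ∨ d) ∧ b ∨ ¬d))   [double negation]
= e ∧ (¬(d ∧ ¬b ∨ d) ∧ b ∨ ¬d)   [double negation]
= e ∧ (¬d ∧ b ∨ ¬d)   [absorption]
= e ∧ ¬d   [absorption]

e ∧ ¬d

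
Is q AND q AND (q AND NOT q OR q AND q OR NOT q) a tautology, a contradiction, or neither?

neither

q AND q AND (q AND NOT q OR q AND q OR NOT q)
= q AND (q AND NOT q OR q AND q OR NOT q)   [idempotence]
= q AND (q OR NOT q)   [distribution]
= q   [complement / identity]
This depends on q, so it is not a constant.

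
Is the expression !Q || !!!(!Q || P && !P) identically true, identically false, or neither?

!Q || !!!(!Q || P && !P)
= !Q || !(!Q || P && !P)   — double negation
= !Q || !!Q   — complement / identity
= !Q || Q   — double negation
= true   — complement

identically true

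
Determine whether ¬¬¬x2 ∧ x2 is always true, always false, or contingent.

always false

¬¬¬x2 ∧ x2
= ¬x2 ∧ x2   — double negation
= False   — complement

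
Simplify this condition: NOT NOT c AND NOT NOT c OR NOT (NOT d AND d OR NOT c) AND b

NOT NOT c AND NOT NOT c OR NOT (NOT d AND d OR NOT c) AND b
= NOT NOT c AND NOT NOT c OR NOT NOT c AND b   — complement / identity
= (NOT NOT c OR b) AND NOT NOT c   — distribution
= NOT NOT c   — absorption
= c   — double negation

c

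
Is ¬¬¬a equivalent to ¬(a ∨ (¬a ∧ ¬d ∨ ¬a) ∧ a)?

E1: ¬¬¬a
    = ¬a   — double negation
E2: ¬(a ∨ (¬a ∧ ¬d ∨ ¬a) ∧ a)
    = ¬(a ∨ ¬a ∧ a)   — absorption
    = ¬a   — complement / identity
Both reduce to ¬a, so they are equivalent.

Yes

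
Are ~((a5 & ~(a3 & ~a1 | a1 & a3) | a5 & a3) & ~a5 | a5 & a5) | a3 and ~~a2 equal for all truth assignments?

E1: ~((a5 & ~(a3 & ~a1 | a1 & a3) | a5 & a3) & ~a5 | a5 & a5) | a3
    = ~((a5 & ~a3 | a5 & a3) & ~a5 | a5 & a5) | a3   — distribution
    = ~(a5 & ~a5 | a5 & a5) | a3   — distribution
    = ~a5 | a3   — distribution
E2: ~~a2
    = a2   — double negation
These differ: at a1=0, a2=0, a3=1, a5=1, E1 = 1 but E2 = 0.

No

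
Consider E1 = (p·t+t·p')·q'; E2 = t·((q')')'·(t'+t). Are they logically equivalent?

E1: (p·t+t·p')·q'
    = t·q'   [distribution]
E2: t·((q')')'·(t'+t)
    = t·((q')')'   [complement / identity]
    = t·q'   [double negation]
Both reduce to t·q', so they are equivalent.

Yes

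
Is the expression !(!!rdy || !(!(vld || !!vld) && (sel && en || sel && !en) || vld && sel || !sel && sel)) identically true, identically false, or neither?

!(!!rdy || !(!(vld || !!vld) && (sel && en || sel && !en) || vld && sel || !sel && sel))
= !(!!rdy || !(!(vld || vld) && (sel && en || sel && !en) || vld && sel || !sel && sel))
= !(!!rdy || !(!(vld || vld) && (sel && en || sel && !en) || vld && sel))
= !(!!rdy || !(!(vld || vld) && sel || vld && sel))
= !(!!rdy || !(!vld && sel || vld && sel))
= !(!!rdy || !sel)
= !rdy && sel
This depends on rdy, sel, so it is not a constant.

neither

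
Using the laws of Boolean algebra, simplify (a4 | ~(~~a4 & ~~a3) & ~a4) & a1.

(a4 | ~(~~a4 & ~~a3) & ~a4) & a1
= (a4 | (~a4 | ~a3) & ~a4) & a1
= (a4 | ~a4) & a1
= a1

a1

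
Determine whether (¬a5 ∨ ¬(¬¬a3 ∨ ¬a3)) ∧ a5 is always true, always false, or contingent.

always false

(¬a5 ∨ ¬(¬¬a3 ∨ ¬a3)) ∧ a5
= (¬a5 ∨ ¬a3 ∧ a3) ∧ a5   — De Morgan
= ¬a5 ∧ a5   — complement / identity
= False   — complement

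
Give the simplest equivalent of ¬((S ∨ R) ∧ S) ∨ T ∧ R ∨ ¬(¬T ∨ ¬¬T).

¬S ∨ T ∧ R

¬((S ∨ R) ∧ S) ∨ T ∧ R ∨ ¬(¬T ∨ ¬¬T)
= ¬S ∨ T ∧ R ∨ ¬(¬T ∨ ¬¬T)   [absorption]
= ¬S ∨ T ∧ R ∨ T ∧ ¬T   [De Morgan]
= ¬S ∨ T ∧ R   [complement / identity]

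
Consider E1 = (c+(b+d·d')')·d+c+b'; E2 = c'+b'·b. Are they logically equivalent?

E1: (c+(b+d·d')')·d+c+b'
    = (c+b')·d+c+b'
    = c+b'
E2: c'+b'·b
    = c'
These differ: at b=0, c=1, d=0, E1 = 1 but E2 = 0.

No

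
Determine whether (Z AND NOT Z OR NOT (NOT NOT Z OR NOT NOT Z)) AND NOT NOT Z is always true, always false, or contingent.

always false

(Z AND NOT Z OR NOT (NOT NOT Z OR NOT NOT Z)) AND NOT NOT Z
= (Z AND NOT Z OR NOT Z AND NOT Z) AND NOT NOT Z   — De Morgan
= (Z AND NOT Z OR NOT Z AND NOT Z) AND Z   — double negation
= NOT Z AND Z   — distribution
= FALSE   — complement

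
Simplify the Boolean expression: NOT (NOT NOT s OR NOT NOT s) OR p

NOT (NOT NOT s OR NOT NOT s) OR p
= NOT NOT NOT s OR p   (idempotence)
= NOT s OR p   (double negation)

NOT s OR p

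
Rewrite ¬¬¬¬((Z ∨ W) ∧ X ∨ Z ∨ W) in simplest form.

Z ∨ W

¬¬¬¬((Z ∨ W) ∧ X ∨ Z ∨ W)
= ¬¬¬¬(Z ∨ W)   — absorption
= ¬¬(Z ∨ W)   — double negation
= Z ∨ W   — double negation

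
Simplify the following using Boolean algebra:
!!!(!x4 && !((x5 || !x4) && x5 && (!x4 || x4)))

x4 || x5

!!!(!x4 && !((x5 || !x4) && x5 && (!x4 || x4)))
= !!!(!x4 && !((x5 || !x4) && x5))   (complement / identity)
= !!(x4 || (x5 || !x4) && x5)   (De Morgan)
= x4 || (x5 || !x4) && x5   (double negation)
= x4 || x5   (absorption)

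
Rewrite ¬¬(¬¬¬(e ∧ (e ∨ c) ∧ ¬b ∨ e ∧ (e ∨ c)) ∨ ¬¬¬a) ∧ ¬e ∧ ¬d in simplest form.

¬e ∧ ¬d

¬¬(¬¬¬(e ∧ (e ∨ c) ∧ ¬b ∨ e ∧ (e ∨ c)) ∨ ¬¬¬a) ∧ ¬e ∧ ¬d
= ¬¬(¬¬¬(e ∧ (e ∨ c)) ∨ ¬¬¬a) ∧ ¬e ∧ ¬d   [absorption]
= ¬¬(¬¬¬e ∨ ¬¬¬a) ∧ ¬e ∧ ¬d   [absorption]
= ¬(¬¬e ∧ ¬¬a) ∧ ¬e ∧ ¬d   [De Morgan]
= (¬e ∨ ¬a) ∧ ¬e ∧ ¬d   [De Morgan]
= ¬e ∧ ¬d   [absorption]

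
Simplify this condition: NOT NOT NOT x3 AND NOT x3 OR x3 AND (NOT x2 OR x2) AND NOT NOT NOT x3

NOT x3

NOT NOT NOT x3 AND NOT x3 OR x3 AND (NOT x2 OR x2) AND NOT NOT NOT x3
= NOT NOT NOT x3 AND NOT x3 OR x3 AND NOT NOT NOT x3   [complement / identity]
= NOT NOT NOT x3   [distribution]
= NOT x3   [double negation]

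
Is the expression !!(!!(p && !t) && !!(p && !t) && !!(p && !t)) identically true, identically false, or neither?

neither

!!(!!(p && !t) && !!(p && !t) && !!(p && !t))
= !!(!!(p && !t) && !!(p && !t))
= !!!!(p && !t)
= !!(p && !t)
= p && !t
This depends on p, t, so it is not a constant.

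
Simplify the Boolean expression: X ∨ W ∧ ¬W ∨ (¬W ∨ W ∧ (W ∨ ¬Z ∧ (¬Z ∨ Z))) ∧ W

X ∨ W ∧ ¬W ∨ (¬W ∨ W ∧ (W ∨ ¬Z ∧ (¬Z ∨ Z))) ∧ W
= X ∨ W ∧ ¬W ∨ (¬W ∨ W ∧ (W ∨ ¬Z)) ∧ W   (complement / identity)
= X ∨ W ∧ ¬W ∨ (¬W ∨ W) ∧ W   (absorption)
= X ∨ (¬W ∨ W) ∧ W   (complement / identity)
= X ∨ W   (complement / identity)

X ∨ W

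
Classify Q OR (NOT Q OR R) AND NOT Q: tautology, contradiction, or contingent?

Q OR (NOT Q OR R) AND NOT Q
= Q OR NOT Q   [absorption]
= TRUE   [complement]

tautology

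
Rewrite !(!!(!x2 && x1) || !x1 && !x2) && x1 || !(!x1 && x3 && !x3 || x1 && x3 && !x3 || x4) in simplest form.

!(!!(!x2 && x1) || !x1 && !x2) && x1 || !(!x1 && x3 && !x3 || x1 && x3 && !x3 || x4)
= !(!!(!x2 && x1) || !x1 && !x2) && x1 || !(x3 && !x3 || x4)   (distribution)
= !(!x2 && x1 || !x1 && !x2) && x1 || !(x3 && !x3 || x4)   (double negation)
= !!x2 && x1 || !(x3 && !x3 || x4)   (distribution)
= !!x2 && x1 || !x4   (complement / identity)
= x2 && x1 || !x4   (double negation)

x2 && x1 || !x4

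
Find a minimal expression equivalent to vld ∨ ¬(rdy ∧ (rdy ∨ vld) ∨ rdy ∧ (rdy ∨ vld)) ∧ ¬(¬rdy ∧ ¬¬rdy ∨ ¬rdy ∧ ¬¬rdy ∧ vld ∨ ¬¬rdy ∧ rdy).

vld ∨ ¬rdy

vld ∨ ¬(rdy ∧ (rdy ∨ vld) ∨ rdy ∧ (rdy ∨ vld)) ∧ ¬(¬rdy ∧ ¬¬rdy ∨ ¬rdy ∧ ¬¬rdy ∧ vld ∨ ¬¬rdy ∧ rdy)
= vld ∨ ¬(rdy ∧ (rdy ∨ vld) ∨ rdy ∧ (rdy ∨ vld)) ∧ ¬(¬rdy ∧ ¬¬rdy ∨ ¬¬rdy ∧ rdy)
= vld ∨ ¬(rdy ∧ (rdy ∨ vld) ∨ rdy ∧ (rdy ∨ vld)) ∧ ¬¬¬rdy
= vld ∨ ¬(rdy ∧ (rdy ∨ vld) ∨ rdy ∧ (rdy ∨ vld)) ∧ ¬rdy
= vld ∨ ¬(rdy ∧ (rdy ∨ vld)) ∧ ¬rdy
= vld ∨ ¬rdy ∧ ¬rdy
= vld ∨ ¬rdy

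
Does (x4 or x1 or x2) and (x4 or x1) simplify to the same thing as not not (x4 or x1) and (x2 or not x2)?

E1: (x4 or x1 or x2) and (x4 or x1)
    = x4 or x1
E2: not not (x4 or x1) and (x2 or not x2)
    = (x4 or x1) and (x2 or not x2)
    = x4 or x1
Both reduce to x4 or x1, so they are equivalent.

Yes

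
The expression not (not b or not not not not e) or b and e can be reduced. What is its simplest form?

b

not (not b or not not not not e) or b and e
= not (not b or not not e) or b and e   [double negation]
= b and not e or b and e   [De Morgan]
= b   [distribution]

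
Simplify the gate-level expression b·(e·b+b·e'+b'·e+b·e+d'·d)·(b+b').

b·(e·b+b·e'+b'·e+b·e+d'·d)·(b+b')
= b·(e·b+b·e'+b'·e+b·e)·(b+b')   [complement / identity]
= b·(e·b+b·e'+e)·(b+b')   [distribution]
= b·(b+e)·(b+b')   [distribution]
= b·(b+e)   [complement / identity]
= b   [absorption]

b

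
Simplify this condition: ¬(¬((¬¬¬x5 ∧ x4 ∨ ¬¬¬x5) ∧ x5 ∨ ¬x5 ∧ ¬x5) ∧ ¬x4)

¬x5 ∨ x4

¬(¬((¬¬¬x5 ∧ x4 ∨ ¬¬¬x5) ∧ x5 ∨ ¬x5 ∧ ¬x5) ∧ ¬x4)
= ¬(¬(¬¬¬x5 ∧ x5 ∨ ¬x5 ∧ ¬x5) ∧ ¬x4)
= ¬(¬(¬x5 ∧ x5 ∨ ¬x5 ∧ ¬x5) ∧ ¬x4)
= ¬x5 ∧ x5 ∨ ¬x5 ∧ ¬x5 ∨ x4
= ¬x5 ∨ x4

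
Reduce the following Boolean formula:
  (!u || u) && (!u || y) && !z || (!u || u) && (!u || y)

(!u || u) && (!u || y) && !z || (!u || u) && (!u || y)
= (!u || u) && (!u || y)   (absorption)
= !u || y   (complement / identity)

!u || y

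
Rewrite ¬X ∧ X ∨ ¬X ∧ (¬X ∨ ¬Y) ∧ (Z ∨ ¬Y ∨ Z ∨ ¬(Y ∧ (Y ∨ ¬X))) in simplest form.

¬X ∧ (Z ∨ ¬Y)

¬X ∧ X ∨ ¬X ∧ (¬X ∨ ¬Y) ∧ (Z ∨ ¬Y ∨ Z ∨ ¬(Y ∧ (Y ∨ ¬X)))
= ¬X ∧ X ∨ ¬X ∧ (¬X ∨ ¬Y) ∧ (Z ∨ ¬Y ∨ Z ∨ ¬Y)   — absorption
= ¬X ∧ (¬X ∨ ¬Y) ∧ (Z ∨ ¬Y ∨ Z ∨ ¬Y)   — complement / identity
= ¬X ∧ (Z ∨ ¬Y ∨ Z ∨ ¬Y)   — absorption
= ¬X ∧ (Z ∨ ¬Y)   — idempotence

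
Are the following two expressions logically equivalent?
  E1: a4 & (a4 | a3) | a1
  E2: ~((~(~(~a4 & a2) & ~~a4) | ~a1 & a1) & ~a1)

Yes

E1: a4 & (a4 | a3) | a1
    = a4 | a1   — absorption
E2: ~((~(~(~a4 & a2) & ~~a4) | ~a1 & a1) & ~a1)
    = ~((~a4 & a2 | ~a4 | ~a1 & a1) & ~a1)   — De Morgan
    = ~((~a4 & a2 | ~a4) & ~a1)   — complement / identity
    = ~(~a4 & ~a1)   — absorption
    = a4 | a1   — De Morgan
Both reduce to a4 | a1, so they are equivalent.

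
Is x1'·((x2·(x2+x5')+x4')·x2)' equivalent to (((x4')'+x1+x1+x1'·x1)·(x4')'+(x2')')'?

No

E1: x1'·((x2·(x2+x5')+x4')·x2)'
    = x1'·((x2+x4')·x2)'   [absorption]
    = x1'·x2'   [absorption]
E2: (((x4')'+x1+x1+x1'·x1)·(x4')'+(x2')')'
    = (((x4')'+x1+x1)·(x4')'+(x2')')'   [complement / identity]
    = (((x4')'+x1)·(x4')'+(x2')')'   [idempotence]
    = ((x4')'+(x2')')'   [absorption]
    = x4'·x2'   [De Morgan]
These differ: at x1=1, x2=0, x4=0, x5=1, E1 = 0 but E2 = 1.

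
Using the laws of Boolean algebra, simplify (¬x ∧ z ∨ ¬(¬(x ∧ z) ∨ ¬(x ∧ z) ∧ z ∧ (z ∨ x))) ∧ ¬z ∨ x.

x

(¬x ∧ z ∨ ¬(¬(x ∧ z) ∨ ¬(x ∧ z) ∧ z ∧ (z ∨ x))) ∧ ¬z ∨ x
= (¬x ∧ z ∨ ¬(¬(x ∧ z) ∨ ¬(x ∧ z) ∧ z)) ∧ ¬z ∨ x   — absorption
= (¬x ∧ z ∨ ¬¬(x ∧ z)) ∧ ¬z ∨ x   — absorption
= (¬x ∧ z ∨ x ∧ z) ∧ ¬z ∨ x   — double negation
= z ∧ ¬z ∨ x   — distribution
= x   — complement / identity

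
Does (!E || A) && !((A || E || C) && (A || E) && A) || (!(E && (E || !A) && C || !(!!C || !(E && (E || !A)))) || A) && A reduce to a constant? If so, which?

no

(!E || A) && !((A || E || C) && (A || E) && A) || (!(E && (E || !A) && C || !(!!C || !(E && (E || !A)))) || A) && A
= (!E || A) && !((A || E) && A) || (!(E && (E || !A) && C || !(!!C || !(E && (E || !A)))) || A) && A   (absorption)
= (!E || A) && !((A || E) && A) || (!(E && (E || !A) && C || !C && E && (E || !A)) || A) && A   (De Morgan)
= (!E || A) && !((A || E) && A) || (!(E && (E || !A)) || A) && A   (distribution)
= (!E || A) && !A || (!(E && (E || !A)) || A) && A   (absorption)
= (!E || A) && !A || (!E || A) && A   (absorption)
= !E || A   (distribution)
This depends on A, E, so it is not a constant.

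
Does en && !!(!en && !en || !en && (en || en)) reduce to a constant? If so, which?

en && !!(!en && !en || !en && (en || en))
= en && !!(!en && !en || !en && en)
= en && !!!en
= en && !en
= false

yes, False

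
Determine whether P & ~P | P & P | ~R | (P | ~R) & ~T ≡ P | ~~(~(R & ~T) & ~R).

E1: P & ~P | P & P | ~R | (P | ~R) & ~T
    = P | ~R | (P | ~R) & ~T   [distribution]
    = P | ~R   [absorption]
E2: P | ~~(~(R & ~T) & ~R)
    = P | ~(R & ~T | R)   [De Morgan]
    = P | ~R   [absorption]
Both reduce to P | ~R, so they are equivalent.

Yes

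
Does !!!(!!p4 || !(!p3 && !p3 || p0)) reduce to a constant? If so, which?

no

!!!(!!p4 || !(!p3 && !p3 || p0))
= !!!(!!p4 || !(!p3 || p0))   (idempotence)
= !(!!p4 || !(!p3 || p0))   (double negation)
= !p4 && (!p3 || p0)   (De Morgan)
This depends on p0, p3, p4, so it is not a constant.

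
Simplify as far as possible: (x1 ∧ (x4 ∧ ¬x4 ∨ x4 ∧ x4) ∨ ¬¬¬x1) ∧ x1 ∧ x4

x1 ∧ x4

(x1 ∧ (x4 ∧ ¬x4 ∨ x4 ∧ x4) ∨ ¬¬¬x1) ∧ x1 ∧ x4
= (x1 ∧ x4 ∨ ¬¬¬x1) ∧ x1 ∧ x4
= (x1 ∧ x4 ∨ ¬x1) ∧ x1 ∧ x4
= x1 ∧ x4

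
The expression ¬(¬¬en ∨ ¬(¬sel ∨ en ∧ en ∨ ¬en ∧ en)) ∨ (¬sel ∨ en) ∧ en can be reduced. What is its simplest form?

¬(¬¬en ∨ ¬(¬sel ∨ en ∧ en ∨ ¬en ∧ en)) ∨ (¬sel ∨ en) ∧ en
= ¬en ∧ (¬sel ∨ en ∧ en ∨ ¬en ∧ en) ∨ (¬sel ∨ en) ∧ en   [De Morgan]
= ¬en ∧ (¬sel ∨ en) ∨ (¬sel ∨ en) ∧ en   [distribution]
= ¬sel ∨ en   [distribution]

¬sel ∨ en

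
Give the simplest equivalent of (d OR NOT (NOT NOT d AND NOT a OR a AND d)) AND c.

c

(d OR NOT (NOT NOT d AND NOT a OR a AND d)) AND c
= (d OR NOT (d AND NOT a OR a AND d)) AND c   [double negation]
= (d OR NOT d) AND c   [distribution]
= c   [complement / identity]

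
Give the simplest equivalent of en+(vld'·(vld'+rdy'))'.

en+vld

en+(vld'·(vld'+rdy'))'
= en+(vld')'   — absorption
= en+vld   — double negation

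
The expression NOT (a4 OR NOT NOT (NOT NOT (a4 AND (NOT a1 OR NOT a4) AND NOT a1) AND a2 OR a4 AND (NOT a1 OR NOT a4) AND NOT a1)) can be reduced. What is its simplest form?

NOT (a4 OR NOT NOT (NOT NOT (a4 AND (NOT a1 OR NOT a4) AND NOT a1) AND a2 OR a4 AND (NOT a1 OR NOT a4) AND NOT a1))
= NOT (a4 OR NOT NOT (a4 AND (NOT a1 OR NOT a4) AND NOT a1 AND a2 OR a4 AND (NOT a1 OR NOT a4) AND NOT a1))   [double negation]
= NOT (a4 OR NOT NOT (a4 AND (NOT a1 OR NOT a4) AND NOT a1))   [absorption]
= NOT (a4 OR a4 AND (NOT a1 OR NOT a4) AND NOT a1)   [double negation]
= NOT (a4 OR a4 AND NOT a1)   [absorption]
= NOT a4   [absorption]

NOT a4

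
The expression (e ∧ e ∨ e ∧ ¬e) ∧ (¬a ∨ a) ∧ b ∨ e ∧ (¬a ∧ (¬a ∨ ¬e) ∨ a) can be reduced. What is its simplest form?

e

(e ∧ e ∨ e ∧ ¬e) ∧ (¬a ∨ a) ∧ b ∨ e ∧ (¬a ∧ (¬a ∨ ¬e) ∨ a)
= e ∧ (¬a ∨ a) ∧ b ∨ e ∧ (¬a ∧ (¬a ∨ ¬e) ∨ a)   — distribution
= e ∧ (¬a ∨ a) ∧ b ∨ e ∧ (¬a ∨ a)   — absorption
= e ∧ (¬a ∨ a)   — absorption
= e   — complement / identity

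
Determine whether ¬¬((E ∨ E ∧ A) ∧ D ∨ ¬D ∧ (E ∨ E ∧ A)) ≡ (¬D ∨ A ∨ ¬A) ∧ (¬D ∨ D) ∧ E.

E1: ¬¬((E ∨ E ∧ A) ∧ D ∨ ¬D ∧ (E ∨ E ∧ A))
    = ¬¬(E ∨ E ∧ A)
    = ¬¬E
    = E
E2: (¬D ∨ A ∨ ¬A) ∧ (¬D ∨ D) ∧ E
    = (¬D ∨ (A ∨ ¬A) ∧ D) ∧ E
    = (¬D ∨ D) ∧ E
    = E
Both reduce to E, so they are equivalent.

Yes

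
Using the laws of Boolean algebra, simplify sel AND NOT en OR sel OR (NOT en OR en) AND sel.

sel

sel AND NOT en OR sel OR (NOT en OR en) AND sel
= sel AND NOT en OR sel OR sel   [complement / identity]
= sel OR sel   [absorption]
= sel   [idempotence]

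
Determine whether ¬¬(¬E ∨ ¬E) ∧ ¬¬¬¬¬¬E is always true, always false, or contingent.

¬¬(¬E ∨ ¬E) ∧ ¬¬¬¬¬¬E
= ¬¬(¬E ∨ ¬E) ∧ ¬¬¬¬E   [double negation]
= ¬¬(¬E ∨ ¬E) ∧ ¬¬E   [double negation]
= ¬(E ∧ E) ∧ ¬¬E   [De Morgan]
= ¬(E ∧ E) ∧ E   [double negation]
= ¬E ∧ E   [idempotence]
= False   [complement]

always false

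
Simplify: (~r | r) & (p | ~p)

1

(~r | r) & (p | ~p)
= p | ~p   [complement / identity]
= 1   [complement]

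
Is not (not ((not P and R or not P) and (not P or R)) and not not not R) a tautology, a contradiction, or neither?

neither

not (not ((not P and R or not P) and (not P or R)) and not not not R)
= not (not (not P and (not P or R)) and not not not R)   [absorption]
= not (not not P and not not not R)   [absorption]
= not (not not P and not R)   [double negation]
= not P or R   [De Morgan]
This depends on P, R, so it is not a constant.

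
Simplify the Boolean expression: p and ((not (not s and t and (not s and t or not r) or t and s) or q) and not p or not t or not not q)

p and (not t or q)

p and ((not (not s and t and (not s and t or not r) or t and s) or q) and not p or not t or not not q)
= p and ((not (not s and t or t and s) or q) and not p or not t or not not q)   (absorption)
= p and ((not (not s and t or t and s) or q) and not p or not t or q)   (double negation)
= p and ((not t or q) and not p or not t or q)   (distribution)
= p and (not t or q)   (absorption)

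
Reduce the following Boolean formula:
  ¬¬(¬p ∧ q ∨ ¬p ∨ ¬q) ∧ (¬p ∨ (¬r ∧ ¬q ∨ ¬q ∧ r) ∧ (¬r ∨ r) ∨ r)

¬p ∨ ¬q

¬¬(¬p ∧ q ∨ ¬p ∨ ¬q) ∧ (¬p ∨ (¬r ∧ ¬q ∨ ¬q ∧ r) ∧ (¬r ∨ r) ∨ r)
= ¬¬(¬p ∧ q ∨ ¬p ∨ ¬q) ∧ (¬p ∨ ¬q ∧ (¬r ∨ r) ∨ r)
= ¬¬(¬p ∨ ¬q) ∧ (¬p ∨ ¬q ∧ (¬r ∨ r) ∨ r)
= ¬¬(¬p ∨ ¬q) ∧ (¬p ∨ ¬q ∨ r)
= (¬p ∨ ¬q) ∧ (¬p ∨ ¬q ∨ r)
= ¬p ∨ ¬q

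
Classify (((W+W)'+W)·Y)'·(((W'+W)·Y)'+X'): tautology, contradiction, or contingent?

contingent

(((W+W)'+W)·Y)'·(((W'+W)·Y)'+X')
= ((W'+W)·Y)'·(((W'+W)·Y)'+X')   (idempotence)
= ((W'+W)·Y)'   (absorption)
= Y'   (complement / identity)
This depends on Y, so it is not a constant.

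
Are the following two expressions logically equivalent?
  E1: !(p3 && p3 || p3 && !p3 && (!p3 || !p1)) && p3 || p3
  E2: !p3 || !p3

E1: !(p3 && p3 || p3 && !p3 && (!p3 || !p1)) && p3 || p3
    = !(p3 && p3 || p3 && !p3) && p3 || p3   — absorption
    = !p3 && p3 || p3   — distribution
    = p3   — complement / identity
E2: !p3 || !p3
    = !p3   — idempotence
These differ: at p1=0, p3=0, E1 = 0 but E2 = 1.

No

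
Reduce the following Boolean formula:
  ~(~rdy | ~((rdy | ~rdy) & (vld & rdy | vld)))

rdy & vld

~(~rdy | ~((rdy | ~rdy) & (vld & rdy | vld)))
= ~(~rdy | ~((rdy | ~rdy) & vld))   [absorption]
= ~(~rdy | ~vld)   [complement / identity]
= rdy & vld   [De Morgan]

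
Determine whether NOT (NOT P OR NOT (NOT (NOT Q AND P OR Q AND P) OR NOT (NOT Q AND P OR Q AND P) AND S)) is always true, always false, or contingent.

NOT (NOT P OR NOT (NOT (NOT Q AND P OR Q AND P) OR NOT (NOT Q AND P OR Q AND P) AND S))
= NOT (NOT P OR NOT NOT (NOT Q AND P OR Q AND P))   [absorption]
= P AND NOT (NOT Q AND P OR Q AND P)   [De Morgan]
= P AND NOT P   [distribution]
= FALSE   [complement]

always false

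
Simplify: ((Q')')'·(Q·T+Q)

0

((Q')')'·(Q·T+Q)
= Q'·(Q·T+Q)   — double negation
= Q'·Q   — absorption
= 0   — complement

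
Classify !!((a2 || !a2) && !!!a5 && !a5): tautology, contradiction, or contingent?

!!((a2 || !a2) && !!!a5 && !a5)
= !!(!!!a5 && !a5)   [complement / identity]
= !!(!a5 && !a5)   [double negation]
= !!!a5   [idempotence]
= !a5   [double negation]
This depends on a5, so it is not a constant.

contingent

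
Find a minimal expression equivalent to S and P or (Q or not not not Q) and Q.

S and P or Q

S and P or (Q or not not not Q) and Q
= S and P or (Q or not Q) and Q   (double negation)
= S and P or Q   (complement / identity)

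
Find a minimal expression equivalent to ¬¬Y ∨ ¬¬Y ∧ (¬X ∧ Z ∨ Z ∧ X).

Y

¬¬Y ∨ ¬¬Y ∧ (¬X ∧ Z ∨ Z ∧ X)
= ¬¬Y ∨ ¬¬Y ∧ Z   — distribution
= ¬¬Y   — absorption
= Y   — double negation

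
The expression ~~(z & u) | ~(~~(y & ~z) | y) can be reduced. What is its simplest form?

~~(z & u) | ~(~~(y & ~z) | y)
= ~~(z & u) | ~(y & ~z | y)   (double negation)
= ~~(z & u) | ~y   (absorption)
= z & u | ~y   (double negation)

z & u | ~y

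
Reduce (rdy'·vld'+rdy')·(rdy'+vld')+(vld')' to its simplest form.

(rdy'·vld'+rdy')·(rdy'+vld')+(vld')'
= rdy'·(rdy'+vld')+(vld')'   — absorption
= rdy'+(vld')'   — absorption
= rdy'+vld   — double negation

rdy'+vld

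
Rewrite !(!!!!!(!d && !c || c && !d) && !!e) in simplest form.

!(!!!!!(!d && !c || c && !d) && !!e)
= !(!!!!!!d && !!e)   — distribution
= !(!!!!d && !!e)   — double negation
= !(!!d && !!e)   — double negation
= !d || !e   — De Morgan

!d || !e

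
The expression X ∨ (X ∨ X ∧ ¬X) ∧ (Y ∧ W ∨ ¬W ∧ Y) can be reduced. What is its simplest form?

X

X ∨ (X ∨ X ∧ ¬X) ∧ (Y ∧ W ∨ ¬W ∧ Y)
= X ∨ (X ∨ X ∧ ¬X) ∧ Y
= X ∨ X ∧ Y
= X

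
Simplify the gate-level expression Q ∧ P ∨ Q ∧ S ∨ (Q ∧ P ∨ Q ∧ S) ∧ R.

Q ∧ (P ∨ S)

Q ∧ P ∨ Q ∧ S ∨ (Q ∧ P ∨ Q ∧ S) ∧ R
= Q ∧ P ∨ Q ∧ S   (absorption)
= Q ∧ (P ∨ S)   (distribution)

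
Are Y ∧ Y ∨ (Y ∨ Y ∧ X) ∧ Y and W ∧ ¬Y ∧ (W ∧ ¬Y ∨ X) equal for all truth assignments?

No

E1: Y ∧ Y ∨ (Y ∨ Y ∧ X) ∧ Y
    = Y ∧ Y ∨ Y ∧ Y
    = Y ∧ Y
    = Y
E2: W ∧ ¬Y ∧ (W ∧ ¬Y ∨ X)
    = W ∧ ¬Y
These differ: at W=0, X=1, Y=1, E1 = 1 but E2 = 0.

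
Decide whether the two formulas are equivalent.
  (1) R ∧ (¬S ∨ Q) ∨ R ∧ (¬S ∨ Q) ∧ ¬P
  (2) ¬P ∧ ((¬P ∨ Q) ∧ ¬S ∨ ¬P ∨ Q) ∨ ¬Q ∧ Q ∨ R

No

E1: R ∧ (¬S ∨ Q) ∨ R ∧ (¬S ∨ Q) ∧ ¬P
    = R ∧ (¬S ∨ Q)   — absorption
E2: ¬P ∧ ((¬P ∨ Q) ∧ ¬S ∨ ¬P ∨ Q) ∨ ¬Q ∧ Q ∨ R
    = ¬P ∧ ((¬P ∨ Q) ∧ ¬S ∨ ¬P ∨ Q) ∨ R   — complement / identity
    = ¬P ∧ (¬P ∨ Q) ∨ R   — absorption
    = ¬P ∨ R   — absorption
These differ: at P=0, Q=0, R=0, S=1, E1 = 0 but E2 = 1.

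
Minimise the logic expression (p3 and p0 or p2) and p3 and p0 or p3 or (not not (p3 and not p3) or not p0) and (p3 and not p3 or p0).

p3

(p3 and p0 or p2) and p3 and p0 or p3 or (not not (p3 and not p3) or not p0) and (p3 and not p3 or p0)
= (p3 and p0 or p2) and p3 and p0 or p3 or (p3 and not p3 or not p0) and (p3 and not p3 or p0)   [double negation]
= (p3 and p0 or p2) and p3 and p0 or p3 or p3 and not p3 or not p0 and p0   [distribution]
= (p3 and p0 or p2) and p3 and p0 or p3 or p3 and not p3   [complement / identity]
= (p3 and p0 or p2) and p3 and p0 or p3   [complement / identity]
= p3 and p0 or p3   [absorption]
= p3   [absorption]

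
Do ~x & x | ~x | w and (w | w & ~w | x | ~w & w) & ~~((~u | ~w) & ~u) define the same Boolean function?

E1: ~x & x | ~x | w
    = ~x | w   — complement / identity
E2: (w | w & ~w | x | ~w & w) & ~~((~u | ~w) & ~u)
    = (w | w & ~w | x) & ~~((~u | ~w) & ~u)   — complement / identity
    = (w | w & ~w | x) & ~~~u   — absorption
    = (w | w & ~w | x) & ~u   — double negation
    = (w | x) & ~u   — complement / identity
These differ: at u=1, w=0, x=0, E1 = 1 but E2 = 0.

No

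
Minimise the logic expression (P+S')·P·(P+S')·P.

(P+S')·P·(P+S')·P
= (P+S')·P   (idempotence)
= P   (absorption)

P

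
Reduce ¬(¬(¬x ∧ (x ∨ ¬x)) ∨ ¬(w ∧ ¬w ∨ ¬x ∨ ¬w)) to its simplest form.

¬x

¬(¬(¬x ∧ (x ∨ ¬x)) ∨ ¬(w ∧ ¬w ∨ ¬x ∨ ¬w))
= ¬(¬(¬x ∧ (x ∨ ¬x)) ∨ ¬(¬x ∨ ¬w))
= ¬(¬¬x ∨ ¬(¬x ∨ ¬w))
= ¬x ∧ (¬x ∨ ¬w)
= ¬x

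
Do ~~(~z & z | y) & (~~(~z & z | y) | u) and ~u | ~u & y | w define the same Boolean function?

E1: ~~(~z & z | y) & (~~(~z & z | y) | u)
    = ~~(~z & z | y)   [absorption]
    = ~~y   [complement / identity]
    = y   [double negation]
E2: ~u | ~u & y | w
    = ~u | w   [absorption]
These differ: at u=0, w=0, y=0, z=0, E1 = 0 but E2 = 1.

No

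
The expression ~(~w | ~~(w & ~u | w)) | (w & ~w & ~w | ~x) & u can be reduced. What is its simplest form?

~x & u

~(~w | ~~(w & ~u | w)) | (w & ~w & ~w | ~x) & u
= ~(~w | ~~w) | (w & ~w & ~w | ~x) & u   [absorption]
= w & ~w | (w & ~w & ~w | ~x) & u   [De Morgan]
= w & ~w | (w & ~w | ~x) & u   [idempotence]
= w & ~w | ~x & u   [complement / identity]
= ~x & u   [complement / identity]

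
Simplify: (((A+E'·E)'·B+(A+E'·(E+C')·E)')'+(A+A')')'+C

A'+C

(((A+E'·E)'·B+(A+E'·(E+C')·E)')'+(A+A')')'+C
= ((A+E'·E)'·B+(A+E'·(E+C')·E)')·(A+A')+C   [De Morgan]
= ((A+E'·E)'·B+(A+E'·E)')·(A+A')+C   [absorption]
= (A+E'·E)'·B+(A+E'·E)'+C   [complement / identity]
= (A+E'·E)'+C   [absorption]
= A'+C   [complement / identity]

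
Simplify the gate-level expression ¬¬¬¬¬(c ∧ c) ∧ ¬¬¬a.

¬¬¬¬¬(c ∧ c) ∧ ¬¬¬a
= ¬¬¬(c ∧ c) ∧ ¬¬¬a   (double negation)
= ¬¬¬(c ∧ c) ∧ ¬a   (double negation)
= ¬¬¬c ∧ ¬a   (idempotence)
= ¬c ∧ ¬a   (double negation)

¬c ∧ ¬a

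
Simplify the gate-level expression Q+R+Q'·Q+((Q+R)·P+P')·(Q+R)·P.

Q+R

Q+R+Q'·Q+((Q+R)·P+P')·(Q+R)·P
= Q+R+Q'·Q+(Q+R)·P   [absorption]
= Q+R+(Q+R)·P   [complement / identity]
= Q+R   [absorption]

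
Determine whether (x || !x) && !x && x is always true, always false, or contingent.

always false

(x || !x) && !x && x
= !x && x   (complement / identity)
= false   (complement)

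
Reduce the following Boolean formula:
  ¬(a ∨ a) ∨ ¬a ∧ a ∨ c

¬(a ∨ a) ∨ ¬a ∧ a ∨ c
= ¬(a ∨ a) ∨ c   — complement / identity
= ¬a ∨ c   — idempotence

¬a ∨ c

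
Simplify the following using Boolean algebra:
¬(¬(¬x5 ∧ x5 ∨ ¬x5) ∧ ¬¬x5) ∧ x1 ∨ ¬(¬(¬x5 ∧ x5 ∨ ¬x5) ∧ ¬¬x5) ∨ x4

¬x5 ∨ x4

¬(¬(¬x5 ∧ x5 ∨ ¬x5) ∧ ¬¬x5) ∧ x1 ∨ ¬(¬(¬x5 ∧ x5 ∨ ¬x5) ∧ ¬¬x5) ∨ x4
= ¬(¬(¬x5 ∧ x5 ∨ ¬x5) ∧ ¬¬x5) ∨ x4
= ¬x5 ∧ x5 ∨ ¬x5 ∨ ¬x5 ∨ x4
= ¬x5 ∨ ¬x5 ∨ x4
= ¬x5 ∨ x4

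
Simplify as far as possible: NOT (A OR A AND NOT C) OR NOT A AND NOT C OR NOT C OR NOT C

NOT (A OR A AND NOT C) OR NOT A AND NOT C OR NOT C OR NOT C
= NOT A OR NOT A AND NOT C OR NOT C OR NOT C   — absorption
= NOT A OR NOT C OR NOT C   — absorption
= NOT A OR NOT C   — idempotence

NOT A OR NOT C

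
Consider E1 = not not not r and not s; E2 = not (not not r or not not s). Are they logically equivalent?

Yes

E1: not not not r and not s
    = not r and not s
E2: not (not not r or not not s)
    = not r and not s
Both reduce to not r and not s, so they are equivalent.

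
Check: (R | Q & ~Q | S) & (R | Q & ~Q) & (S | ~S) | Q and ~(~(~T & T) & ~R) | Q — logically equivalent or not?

Yes

E1: (R | Q & ~Q | S) & (R | Q & ~Q) & (S | ~S) | Q
    = (R | Q & ~Q | S) & (R | Q & ~Q) | Q   — complement / identity
    = R | Q & ~Q | Q   — absorption
    = R | Q   — complement / identity
E2: ~(~(~T & T) & ~R) | Q
    = ~T & T | R | Q   — De Morgan
    = R | Q   — complement / identity
Both reduce to R | Q, so they are equivalent.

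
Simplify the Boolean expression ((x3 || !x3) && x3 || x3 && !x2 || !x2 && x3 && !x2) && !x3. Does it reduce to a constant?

false

((x3 || !x3) && x3 || x3 && !x2 || !x2 && x3 && !x2) && !x3
= (x3 || x3 && !x2 || !x2 && x3 && !x2) && !x3   — complement / identity
= (x3 || (x3 || x3 && !x2) && !x2) && !x3   — distribution
= (x3 || x3 && !x2) && !x3   — absorption
= x3 && !x3   — absorption
= false   — complement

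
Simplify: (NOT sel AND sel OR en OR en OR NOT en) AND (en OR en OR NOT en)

TRUE

(NOT sel AND sel OR en OR en OR NOT en) AND (en OR en OR NOT en)
= (en OR en OR NOT en) AND (en OR en OR NOT en)   — complement / identity
= en OR en OR NOT en   — idempotence
= en OR NOT en   — idempotence
= TRUE   — complement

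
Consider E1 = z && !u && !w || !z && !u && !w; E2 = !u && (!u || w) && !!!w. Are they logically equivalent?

E1: z && !u && !w || !z && !u && !w
    = !u && !w
E2: !u && (!u || w) && !!!w
    = !u && (!u || w) && !w
    = !u && !w
Both reduce to !u && !w, so they are equivalent.

Yes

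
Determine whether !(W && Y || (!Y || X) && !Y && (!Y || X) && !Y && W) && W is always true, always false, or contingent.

always false

!(W && Y || (!Y || X) && !Y && (!Y || X) && !Y && W) && W
= !(W && Y || (!Y || X) && !Y && W) && W
= !(W && Y || !Y && W) && W
= !W && W
= false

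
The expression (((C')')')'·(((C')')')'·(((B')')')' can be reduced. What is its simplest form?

C·B

(((C')')')'·(((C')')')'·(((B')')')'
= (((C')')')'·(((C')')')'·(B')'   (double negation)
= (((C')')')'·(B')'   (idempotence)
= (C')'·(B')'   (double negation)
= C·(B')'   (double negation)
= C·B   (double negation)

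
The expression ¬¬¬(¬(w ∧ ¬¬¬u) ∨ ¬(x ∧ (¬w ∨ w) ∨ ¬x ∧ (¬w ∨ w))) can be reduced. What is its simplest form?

¬¬¬(¬(w ∧ ¬¬¬u) ∨ ¬(x ∧ (¬w ∨ w) ∨ ¬x ∧ (¬w ∨ w)))
= ¬¬¬(¬(w ∧ ¬¬¬u) ∨ ¬((¬w ∨ w) ∧ (x ∨ ¬x)))   (distribution)
= ¬¬(w ∧ ¬¬¬u ∧ (¬w ∨ w) ∧ (x ∨ ¬x))   (De Morgan)
= w ∧ ¬¬¬u ∧ (¬w ∨ w) ∧ (x ∨ ¬x)   (double negation)
= w ∧ ¬¬¬u ∧ (x ∨ ¬x)   (complement / identity)
= w ∧ ¬u ∧ (x ∨ ¬x)   (double negation)
= w ∧ ¬u   (complement / identity)

w ∧ ¬u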